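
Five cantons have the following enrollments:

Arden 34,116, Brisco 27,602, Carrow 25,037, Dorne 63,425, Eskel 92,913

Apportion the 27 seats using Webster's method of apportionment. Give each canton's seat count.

Standard divisor 243093/27 ≈ 9003.444; standard quotas: Arden 3.789, Brisco 3.066, Carrow 2.781, Dorne 7.045, Eskel 10.320.
Rounding to the nearest integer gives Arden 4, Brisco 3, Carrow 3, Dorne 7, Eskel 10 — total 27, matching the house size, so no adjustment is needed.

Arden=4, Brisco=3, Carrow=3, Dorne=7, Eskel=10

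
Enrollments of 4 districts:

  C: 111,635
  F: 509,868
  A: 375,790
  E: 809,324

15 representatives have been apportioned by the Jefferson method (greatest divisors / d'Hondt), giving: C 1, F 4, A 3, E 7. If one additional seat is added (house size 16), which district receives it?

Priority for the next seat is population ÷ (current seats + 1).
Priorities: C 55817.500, F 101973.600, A 93947.500, E 101165.500.
Highest priority: F.

F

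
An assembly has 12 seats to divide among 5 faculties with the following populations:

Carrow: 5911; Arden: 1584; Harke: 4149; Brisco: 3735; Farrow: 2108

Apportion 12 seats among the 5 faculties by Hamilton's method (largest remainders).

Carrow: 4; Arden: 1; Harke: 3; Brisco: 3; Farrow: 1

Standard divisor: 17487 ÷ 12 ≈ 1457.25.
Standard quotas: Carrow 4.0563, Arden 1.0870, Harke 2.8471, Brisco 2.5630, Farrow 1.4466.
Lower quotas: Carrow 4, Arden 1, Harke 2, Brisco 2, Farrow 1 (sum 10, leaving 2 seats).
Remainders in descending order: Harke 0.8471, Brisco 0.5630, Farrow 0.4466, Arden 0.0870, Carrow 0.0563.
Largest remainders: Harke, Brisco receive the extra seats.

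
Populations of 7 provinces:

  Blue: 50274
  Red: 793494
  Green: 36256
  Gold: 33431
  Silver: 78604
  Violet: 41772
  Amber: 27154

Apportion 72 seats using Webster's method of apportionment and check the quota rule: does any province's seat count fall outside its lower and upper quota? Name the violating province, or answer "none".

Standard quotas: Blue 3.412, Red 53.848, Green 2.460, Gold 2.269, Silver 5.334, Violet 2.835, Amber 1.843.
Webster allocation: Blue 3, Red 55, Green 2, Gold 2, Silver 5, Violet 3, Amber 2.
Red has quota 53.848 (lower 53, upper 54) but receives 55 — outside the quota interval.

Red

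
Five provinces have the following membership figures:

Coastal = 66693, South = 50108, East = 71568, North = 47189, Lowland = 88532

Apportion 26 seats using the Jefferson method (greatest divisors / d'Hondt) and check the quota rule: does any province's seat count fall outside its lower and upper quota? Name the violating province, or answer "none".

none

Standard quotas: Coastal 5.350, South 4.020, East 5.742, North 3.786, Lowland 7.102.
Jefferson allocation: Coastal 5, South 4, East 6, North 4, Lowland 7.
Every allocation lies between the lower and upper quota.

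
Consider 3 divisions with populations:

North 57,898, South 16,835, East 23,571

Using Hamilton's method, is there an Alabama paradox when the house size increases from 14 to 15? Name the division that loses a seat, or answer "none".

At 14 seats: North 8, South 3, East 3.
At 15 seats: North 9, South 2, East 4.
South drops from 3 to 2.

South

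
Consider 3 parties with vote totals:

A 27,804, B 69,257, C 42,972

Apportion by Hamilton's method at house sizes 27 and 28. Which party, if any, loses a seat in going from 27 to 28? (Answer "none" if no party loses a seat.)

At 27 seats: A 6, B 13, C 8.
At 28 seats: A 5, B 14, C 9.
A drops from 6 to 5.

A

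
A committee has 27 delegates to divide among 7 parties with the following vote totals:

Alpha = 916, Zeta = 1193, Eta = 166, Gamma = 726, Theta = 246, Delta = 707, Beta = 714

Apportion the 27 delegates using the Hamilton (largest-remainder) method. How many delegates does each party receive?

Alpha 5, Zeta 7, Eta 1, Gamma 4, Theta 2, Delta 4, Beta 4

Total 4668; standard divisor 4668/27 ≈ 172.889.
Standard quotas: Alpha 5.298, Zeta 6.900, Eta 0.960, Gamma 4.199, Theta 1.423, Delta 4.089, Beta 4.130.
Lower quotas: Alpha 5, Zeta 6, Eta 0, Gamma 4, Theta 1, Delta 4, Beta 4 (sum 24, leaving 3 seats).
Remainders in descending order: Eta 0.960, Zeta 0.900, Theta 0.423, Alpha 0.298, Gamma 0.199, Beta 0.130, Delta 0.089.
Largest remainders: Eta, Zeta, Theta receive the extra seats.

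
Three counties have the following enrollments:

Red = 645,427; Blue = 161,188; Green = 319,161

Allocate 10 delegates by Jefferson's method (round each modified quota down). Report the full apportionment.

Standard divisor 1125776/10 ≈ 112577.6; standard quotas: Red 5.733, Blue 1.432, Green 2.835.
Rounding down gives 5, 1, 2 = 8 seats, so the divisor must be adjusted.
With modified divisor 99300: modified quotas Red 6.500, Blue 1.623, Green 3.214.
Rounding down: Red 6, Blue 1, Green 3 (total 10).

Red=6, Blue=1, Green=3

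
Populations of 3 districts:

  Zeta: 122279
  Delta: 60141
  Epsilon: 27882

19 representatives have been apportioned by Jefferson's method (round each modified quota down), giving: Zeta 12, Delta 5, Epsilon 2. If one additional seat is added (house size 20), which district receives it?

Delta

Priority for the next seat is population ÷ (current seats + 1).
Priorities: Zeta 9406.077, Delta 10023.500, Epsilon 9294.000.
Highest priority: Delta.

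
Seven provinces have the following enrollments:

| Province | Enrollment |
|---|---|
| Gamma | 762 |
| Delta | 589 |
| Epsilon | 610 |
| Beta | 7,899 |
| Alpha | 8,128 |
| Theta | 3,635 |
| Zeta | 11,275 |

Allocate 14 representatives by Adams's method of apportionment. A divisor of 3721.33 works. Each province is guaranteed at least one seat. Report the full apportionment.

Gamma 1, Delta 1, Epsilon 1, Beta 3, Alpha 3, Theta 1, Zeta 4

With modified divisor 3721.33: modified quotas Gamma 0.205, Delta 0.158, Epsilon 0.164, Beta 2.123, Alpha 2.184, Theta 0.977, Zeta 3.030.
Rounding up: Gamma 1, Delta 1, Epsilon 1, Beta 3, Alpha 3, Theta 1, Zeta 4 (total 14).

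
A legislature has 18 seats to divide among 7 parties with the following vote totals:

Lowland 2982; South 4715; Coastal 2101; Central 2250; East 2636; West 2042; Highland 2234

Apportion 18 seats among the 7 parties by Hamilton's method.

Lowland 3; South 4; Coastal 2; Central 2; East 3; West 2; Highland 2

Total 18960; standard divisor 18960/18 ≈ 1053.333.
Standard quotas: Lowland 2.831, South 4.476, Coastal 1.995, Central 2.136, East 2.503, West 1.939, Highland 2.121.
Lower quotas: Lowland 2, South 4, Coastal 1, Central 2, East 2, West 1, Highland 2 (sum 14, leaving 4 seats).
Remainders in descending order: Coastal 0.995, West 0.939, Lowland 0.831, East 0.503, South 0.476, Central 0.136, Highland 0.121.
The surplus seats go to Coastal, West, Lowland, East.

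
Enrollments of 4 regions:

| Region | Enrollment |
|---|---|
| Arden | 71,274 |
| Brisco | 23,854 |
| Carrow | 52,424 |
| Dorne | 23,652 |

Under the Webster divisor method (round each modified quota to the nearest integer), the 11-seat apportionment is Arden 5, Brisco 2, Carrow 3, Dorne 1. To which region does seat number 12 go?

Priority for the next seat is population ÷ (current seats + 0.5).
Priorities: Arden 12958.909, Brisco 9541.600, Carrow 14978.286, Dorne 15768.000.
Highest priority: Dorne.

Dorne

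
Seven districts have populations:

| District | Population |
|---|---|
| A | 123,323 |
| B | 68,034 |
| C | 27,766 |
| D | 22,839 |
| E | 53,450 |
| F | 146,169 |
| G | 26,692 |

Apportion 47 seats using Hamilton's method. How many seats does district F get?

15

The standard divisor is 468273/47 ≈ 9963.255.
Standard quotas: A 12.3778, B 6.8285, C 2.7868, D 2.2923, E 5.3647, F 14.6708, G 2.6790.
Lower quotas: A 12, B 6, C 2, D 2, E 5, F 14, G 2 (sum 43, leaving 4 seats).
Remainders in descending order: B 0.8285, C 0.7868, G 0.6790, F 0.6708, A 0.3778, E 0.3647, D 0.2923.
The surplus seats go to B, C, G, F.
F receives 15.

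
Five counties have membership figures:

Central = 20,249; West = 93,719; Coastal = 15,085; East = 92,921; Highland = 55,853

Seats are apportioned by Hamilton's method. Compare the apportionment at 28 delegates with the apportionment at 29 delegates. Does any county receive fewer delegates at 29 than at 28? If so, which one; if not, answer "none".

At 28 seats: Central 2, West 9, Coastal 2, East 9, Highland 6.
At 29 seats: Central 2, West 10, Coastal 1, East 10, Highland 6.
Coastal drops from 2 to 1.

Coastal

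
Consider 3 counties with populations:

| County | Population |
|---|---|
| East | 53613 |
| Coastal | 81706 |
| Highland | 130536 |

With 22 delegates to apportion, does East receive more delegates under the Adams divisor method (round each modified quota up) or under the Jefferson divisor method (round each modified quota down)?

Adams

Adams: East 5, Coastal 7, Highland 10.
Jefferson: East 4, Coastal 7, Highland 11.
East gets 5 under Adams and 4 under Jefferson.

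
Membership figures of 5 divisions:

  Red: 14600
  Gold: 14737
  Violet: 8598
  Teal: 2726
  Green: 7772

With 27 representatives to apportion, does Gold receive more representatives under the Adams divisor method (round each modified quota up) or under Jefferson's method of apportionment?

Adams: Red 8, Gold 8, Violet 5, Teal 2, Green 4.
Jefferson: Red 8, Gold 9, Violet 5, Teal 1, Green 4.
Gold gets 8 under Adams and 9 under Jefferson.

Jefferson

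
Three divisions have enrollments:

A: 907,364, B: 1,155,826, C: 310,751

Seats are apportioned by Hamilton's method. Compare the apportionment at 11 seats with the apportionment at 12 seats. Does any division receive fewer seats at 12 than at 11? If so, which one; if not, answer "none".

C

At 11 seats: A 4, B 5, C 2.
At 12 seats: A 5, B 6, C 1.
C drops from 2 to 1.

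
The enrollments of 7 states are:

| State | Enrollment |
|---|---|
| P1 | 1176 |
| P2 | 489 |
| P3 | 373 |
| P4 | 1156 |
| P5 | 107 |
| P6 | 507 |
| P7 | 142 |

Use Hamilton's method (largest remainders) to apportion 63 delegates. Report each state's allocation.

P1=19, P2=8, P3=6, P4=18, P5=2, P6=8, P7=2

Standard divisor: 3950 ÷ 63 ≈ 62.698.
Standard quotas: P1 18.756, P2 7.799, P3 5.949, P4 18.437, P5 1.707, P6 8.086, P7 2.265.
Lower quotas: P1 18, P2 7, P3 5, P4 18, P5 1, P6 8, P7 2 (sum 59, leaving 4 seats).
Remainders in descending order: P3 0.949, P2 0.799, P1 0.756, P5 0.707, P4 0.437, P7 0.265, P6 0.086.
The surplus seats go to P3, P2, P1, P5.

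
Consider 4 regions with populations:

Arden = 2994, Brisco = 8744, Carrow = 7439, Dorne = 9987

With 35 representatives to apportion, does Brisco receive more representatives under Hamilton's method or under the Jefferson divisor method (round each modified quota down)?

Hamilton: Arden 4, Brisco 10, Carrow 9, Dorne 12.
Jefferson: Arden 3, Brisco 11, Carrow 9, Dorne 12.
Brisco gets 10 under Hamilton and 11 under Jefferson.

Jefferson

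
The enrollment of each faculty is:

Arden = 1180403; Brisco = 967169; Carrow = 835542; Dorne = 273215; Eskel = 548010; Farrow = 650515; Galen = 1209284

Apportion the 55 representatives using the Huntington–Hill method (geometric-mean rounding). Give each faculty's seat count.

With divisor 102345: modified quotas Arden 11.534, Brisco 9.450, Carrow 8.164, Dorne 2.670, Eskel 5.355, Farrow 6.356, Galen 11.816.
Geometric-mean thresholds: Arden √(11·12)=11.489, Brisco √(9·10)=9.487, Carrow √(8·9)=8.485, Dorne √(2·3)=2.449, Eskel √(5·6)=5.477, Farrow √(6·7)=6.481, Galen √(11·12)=11.489.
Each quota rounded against its threshold gives Arden 12, Brisco 9, Carrow 8, Dorne 3, Eskel 5, Farrow 6, Galen 12 (total 55).

Arden 12; Brisco 9; Carrow 8; Dorne 3; Eskel 5; Farrow 6; Galen 12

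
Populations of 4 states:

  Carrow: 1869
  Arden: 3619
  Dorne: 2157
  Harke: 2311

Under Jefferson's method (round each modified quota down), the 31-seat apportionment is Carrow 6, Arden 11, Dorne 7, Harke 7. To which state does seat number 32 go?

Arden

Priority for the next seat is population ÷ (current seats + 1).
Priorities: Carrow 267.000, Arden 301.583, Dorne 269.625, Harke 288.875.
Highest priority: Arden.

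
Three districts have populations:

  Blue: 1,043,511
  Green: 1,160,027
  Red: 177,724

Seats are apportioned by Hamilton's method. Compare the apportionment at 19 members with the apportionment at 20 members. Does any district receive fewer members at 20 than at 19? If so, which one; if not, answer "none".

Red

At 19 seats: Blue 8, Green 9, Red 2.
At 20 seats: Blue 9, Green 10, Red 1.
Red drops from 2 to 1.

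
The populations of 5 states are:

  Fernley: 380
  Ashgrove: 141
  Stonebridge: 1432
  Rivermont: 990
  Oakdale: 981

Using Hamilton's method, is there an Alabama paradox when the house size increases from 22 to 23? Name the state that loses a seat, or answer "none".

At 22 seats: Fernley 2, Ashgrove 1, Stonebridge 8, Rivermont 6, Oakdale 5.
At 23 seats: Fernley 2, Ashgrove 1, Stonebridge 8, Rivermont 6, Oakdale 6.
No state's allocation decreased.

none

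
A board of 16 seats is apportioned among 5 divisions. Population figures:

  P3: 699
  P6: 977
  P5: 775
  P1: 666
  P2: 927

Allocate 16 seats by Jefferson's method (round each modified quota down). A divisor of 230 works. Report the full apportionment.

P3: 3, P6: 4, P5: 3, P1: 2, P2: 4

With modified divisor 230: modified quotas P3 3.039, P6 4.248, P5 3.370, P1 2.896, P2 4.030.
Rounding down: P3 3, P6 4, P5 3, P1 2, P2 4 (total 16).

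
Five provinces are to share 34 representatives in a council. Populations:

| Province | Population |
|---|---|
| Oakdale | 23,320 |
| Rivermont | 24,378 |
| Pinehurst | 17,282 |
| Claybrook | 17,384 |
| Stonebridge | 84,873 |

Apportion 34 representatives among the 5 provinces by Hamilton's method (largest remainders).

Oakdale 5, Rivermont 5, Pinehurst 3, Claybrook 4, Stonebridge 17

Standard divisor: 167237 ÷ 34 ≈ 4918.735.
Standard quotas: Oakdale 4.7411, Rivermont 4.9562, Pinehurst 3.5135, Claybrook 3.5342, Stonebridge 17.2550.
Lower quotas: Oakdale 4, Rivermont 4, Pinehurst 3, Claybrook 3, Stonebridge 17 (sum 31, leaving 3 seats).
Remainders in descending order: Rivermont 0.9562, Oakdale 0.7411, Claybrook 0.5342, Pinehurst 0.5135, Stonebridge 0.2550.
Largest remainders: Rivermont, Oakdale, Claybrook receive the extra seats.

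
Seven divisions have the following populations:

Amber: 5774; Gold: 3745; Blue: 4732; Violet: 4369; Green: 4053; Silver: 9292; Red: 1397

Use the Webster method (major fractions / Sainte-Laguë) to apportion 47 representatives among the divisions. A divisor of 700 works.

Amber=8, Gold=5, Blue=7, Violet=6, Green=6, Silver=13, Red=2

With modified divisor 700: modified quotas Amber 8.249, Gold 5.350, Blue 6.760, Violet 6.241, Green 5.790, Silver 13.274, Red 1.996.
Rounding to the nearest integer: Amber 8, Gold 5, Blue 7, Violet 6, Green 6, Silver 13, Red 2 (total 47).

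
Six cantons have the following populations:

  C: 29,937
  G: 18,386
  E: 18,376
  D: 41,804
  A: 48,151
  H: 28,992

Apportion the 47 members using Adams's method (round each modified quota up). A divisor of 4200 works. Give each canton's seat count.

With modified divisor 4200: modified quotas C 7.128, G 4.378, E 4.375, D 9.953, A 11.465, H 6.903.
Rounding up: C 8, G 5, E 5, D 10, A 12, H 7 (total 47).

C 8; G 5; E 5; D 10; A 12; H 7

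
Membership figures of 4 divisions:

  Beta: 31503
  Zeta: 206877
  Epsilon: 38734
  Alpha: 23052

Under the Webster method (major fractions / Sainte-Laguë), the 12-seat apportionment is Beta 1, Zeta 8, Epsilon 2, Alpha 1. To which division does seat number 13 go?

Priority for the next seat is population ÷ (current seats + 0.5).
Priorities: Beta 21002.000, Zeta 24338.471, Epsilon 15493.600, Alpha 15368.000.
Highest priority: Zeta.

Zeta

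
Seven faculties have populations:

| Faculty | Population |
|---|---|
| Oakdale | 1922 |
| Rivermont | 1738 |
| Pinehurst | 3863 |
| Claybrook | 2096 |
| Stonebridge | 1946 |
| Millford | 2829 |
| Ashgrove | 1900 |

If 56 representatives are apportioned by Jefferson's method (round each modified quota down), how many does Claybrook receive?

Standard divisor 16294/56 ≈ 290.964; standard quotas: Oakdale 6.606, Rivermont 5.973, Pinehurst 13.277, Claybrook 7.204, Stonebridge 6.688, Millford 9.723, Ashgrove 6.530.
Rounding down gives 6, 5, 13, 7, 6, 9, 6 = 52 seats, so the divisor must be adjusted.
With modified divisor 275.52: modified quotas Oakdale 6.976, Rivermont 6.308, Pinehurst 14.021, Claybrook 7.607, Stonebridge 7.063, Millford 10.268, Ashgrove 6.896.
Rounding down: Oakdale 6, Rivermont 6, Pinehurst 14, Claybrook 7, Stonebridge 7, Millford 10, Ashgrove 6 (total 56).
Claybrook receives 7.

7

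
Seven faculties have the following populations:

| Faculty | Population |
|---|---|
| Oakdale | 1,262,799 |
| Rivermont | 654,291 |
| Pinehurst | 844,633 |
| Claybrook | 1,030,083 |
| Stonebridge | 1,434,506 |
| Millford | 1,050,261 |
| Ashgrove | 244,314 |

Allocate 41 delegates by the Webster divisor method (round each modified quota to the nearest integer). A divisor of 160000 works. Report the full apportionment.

With modified divisor 160000: modified quotas Oakdale 7.892, Rivermont 4.089, Pinehurst 5.279, Claybrook 6.438, Stonebridge 8.966, Millford 6.564, Ashgrove 1.527.
Rounding to the nearest integer: Oakdale 8, Rivermont 4, Pinehurst 5, Claybrook 6, Stonebridge 9, Millford 7, Ashgrove 2 (total 41).

Oakdale=8, Rivermont=4, Pinehurst=5, Claybrook=6, Stonebridge=9, Millford=7, Ashgrove=2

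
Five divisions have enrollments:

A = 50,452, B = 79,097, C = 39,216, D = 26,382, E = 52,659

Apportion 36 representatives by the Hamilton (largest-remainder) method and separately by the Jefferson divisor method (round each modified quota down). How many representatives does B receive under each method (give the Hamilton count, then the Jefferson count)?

11 and 12

Hamilton: A 7, B 11, C 6, D 4, E 8.
Jefferson: A 7, B 12, C 5, D 4, E 8.
B gets 11 under Hamilton and 12 under Jefferson.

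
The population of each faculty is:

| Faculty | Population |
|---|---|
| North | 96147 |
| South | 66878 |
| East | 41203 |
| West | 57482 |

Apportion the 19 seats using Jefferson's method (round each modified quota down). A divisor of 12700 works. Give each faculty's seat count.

North 7; South 5; East 3; West 4

With modified divisor 12700: modified quotas North 7.571, South 5.266, East 3.244, West 4.526.
Rounding down: North 7, South 5, East 3, West 4 (total 19).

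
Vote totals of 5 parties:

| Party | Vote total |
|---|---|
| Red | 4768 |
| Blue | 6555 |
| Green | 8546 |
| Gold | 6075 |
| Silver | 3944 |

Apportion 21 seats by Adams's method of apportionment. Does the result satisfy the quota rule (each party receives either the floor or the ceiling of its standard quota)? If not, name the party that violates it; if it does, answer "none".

none

Standard quotas: Red 3.350, Blue 4.606, Green 6.005, Gold 4.268, Silver 2.771.
Adams allocation: Red 3, Blue 5, Green 6, Gold 4, Silver 3.
Every allocation lies between the lower and upper quota.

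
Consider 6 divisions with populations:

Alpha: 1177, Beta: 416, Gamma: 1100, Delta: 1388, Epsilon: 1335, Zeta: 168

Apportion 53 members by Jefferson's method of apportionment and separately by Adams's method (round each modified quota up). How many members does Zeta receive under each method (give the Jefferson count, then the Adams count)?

Jefferson: Alpha 11, Beta 4, Gamma 11, Delta 13, Epsilon 13, Zeta 1.
Adams: Alpha 11, Beta 4, Gamma 10, Delta 13, Epsilon 13, Zeta 2.
Zeta gets 1 under Jefferson and 2 under Adams.

1 and 2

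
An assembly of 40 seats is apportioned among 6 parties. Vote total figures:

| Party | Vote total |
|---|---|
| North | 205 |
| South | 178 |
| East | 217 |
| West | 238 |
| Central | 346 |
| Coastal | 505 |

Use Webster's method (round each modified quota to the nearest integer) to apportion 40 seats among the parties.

North: 5; South: 4; East: 5; West: 6; Central: 8; Coastal: 12

Standard divisor 1689/40 ≈ 42.225; standard quotas: North 4.855, South 4.216, East 5.139, West 5.636, Central 8.194, Coastal 11.960.
Rounding to the nearest integer gives North 5, South 4, East 5, West 6, Central 8, Coastal 12 — total 40, matching the house size, so no adjustment is needed.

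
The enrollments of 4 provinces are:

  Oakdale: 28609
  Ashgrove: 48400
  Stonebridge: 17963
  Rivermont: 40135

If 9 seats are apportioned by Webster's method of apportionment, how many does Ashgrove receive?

3

Standard divisor 135107/9 ≈ 15011.889; standard quotas: Oakdale 1.906, Ashgrove 3.224, Stonebridge 1.197, Rivermont 2.674.
Rounding to the nearest integer gives Oakdale 2, Ashgrove 3, Stonebridge 1, Rivermont 3 — total 9, matching the house size, so no adjustment is needed.
Ashgrove receives 3.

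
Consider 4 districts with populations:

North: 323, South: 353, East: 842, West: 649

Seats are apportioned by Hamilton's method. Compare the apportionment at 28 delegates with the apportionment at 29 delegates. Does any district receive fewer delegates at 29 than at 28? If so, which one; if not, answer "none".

At 28 seats: North 4, South 5, East 11, West 8.
At 29 seats: North 4, South 5, East 11, West 9.
No district's allocation decreased.

none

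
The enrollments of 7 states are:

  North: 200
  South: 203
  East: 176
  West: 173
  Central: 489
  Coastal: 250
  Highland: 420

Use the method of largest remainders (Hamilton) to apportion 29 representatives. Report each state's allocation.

North: 3, South: 3, East: 3, West: 3, Central: 7, Coastal: 4, Highland: 6

The standard divisor is 1911/29 ≈ 65.897.
Standard quotas: North 3.035, South 3.081, East 2.671, West 2.625, Central 7.421, Coastal 3.794, Highland 6.374.
Lower quotas: North 3, South 3, East 2, West 2, Central 7, Coastal 3, Highland 6 (sum 26, leaving 3 seats).
Remainders in descending order: Coastal 0.794, East 0.671, West 0.625, Central 0.421, Highland 0.374, South 0.081, North 0.035.
The surplus seats go to Coastal, East, West.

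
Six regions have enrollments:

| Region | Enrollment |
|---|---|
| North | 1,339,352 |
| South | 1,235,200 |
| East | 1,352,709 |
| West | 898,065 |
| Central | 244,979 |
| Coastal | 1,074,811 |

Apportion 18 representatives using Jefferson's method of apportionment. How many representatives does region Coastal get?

Standard divisor 6145116/18 ≈ 341395.333; standard quotas: North 3.923, South 3.618, East 3.962, West 2.631, Central 0.718, Coastal 3.148.
Rounding down gives 3, 3, 3, 2, 0, 3 = 14 seats, so the divisor must be adjusted.
With modified divisor 284900: modified quotas North 4.701, South 4.336, East 4.748, West 3.152, Central 0.860, Coastal 3.773.
Rounding down: North 4, South 4, East 4, West 3, Central 0, Coastal 3 (total 18).
Coastal receives 3.

3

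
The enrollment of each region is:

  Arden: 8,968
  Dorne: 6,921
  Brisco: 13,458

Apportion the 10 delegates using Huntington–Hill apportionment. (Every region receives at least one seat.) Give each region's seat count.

With divisor 2917: modified quotas Arden 3.074, Dorne 2.373, Brisco 4.614.
Geometric-mean thresholds: Arden √(3·4)=3.464, Dorne √(2·3)=2.449, Brisco √(4·5)=4.472.
Each quota rounded against its threshold gives Arden 3, Dorne 2, Brisco 5 (total 10).

Arden 3, Dorne 2, Brisco 5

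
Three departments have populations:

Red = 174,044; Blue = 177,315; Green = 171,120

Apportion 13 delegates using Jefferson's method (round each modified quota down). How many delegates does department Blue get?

Standard divisor 522479/13 ≈ 40190.692; standard quotas: Red 4.330, Blue 4.412, Green 4.258.
Rounding down gives 4, 4, 4 = 12 seats, so the divisor must be adjusted.
With modified divisor 35100: modified quotas Red 4.959, Blue 5.052, Green 4.875.
Rounding down: Red 4, Blue 5, Green 4 (total 13).
Blue receives 5.

5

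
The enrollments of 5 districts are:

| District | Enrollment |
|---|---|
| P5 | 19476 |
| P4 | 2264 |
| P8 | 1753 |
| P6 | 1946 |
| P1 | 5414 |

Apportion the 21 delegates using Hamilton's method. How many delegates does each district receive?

Standard divisor: 30853 ÷ 21 ≈ 1469.19.
Standard quotas: P5 13.2563, P4 1.5410, P8 1.1932, P6 1.3245, P1 3.6850.
Lower quotas: P5 13, P4 1, P8 1, P6 1, P1 3 (sum 19, leaving 2 seats).
Remainders in descending order: P1 0.6850, P4 0.5410, P6 0.3245, P5 0.2563, P8 0.1932.
The surplus seats go to P1, P4.

P5=13, P4=2, P8=1, P6=1, P1=4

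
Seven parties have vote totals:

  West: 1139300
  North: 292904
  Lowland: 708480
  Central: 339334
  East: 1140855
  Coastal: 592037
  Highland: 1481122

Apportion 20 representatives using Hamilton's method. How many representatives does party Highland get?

The standard divisor is 5694032/20 ≈ 284701.6.
Standard quotas: West 4.0017, North 1.0288, Lowland 2.4885, Central 1.1919, East 4.0072, Coastal 2.0795, Highland 5.2024.
Lower quotas: West 4, North 1, Lowland 2, Central 1, East 4, Coastal 2, Highland 5 (sum 19, leaving 1 seat).
Remainders in descending order: Lowland 0.4885, Highland 0.2024, Central 0.1919, Coastal 0.0795, North 0.0288, East 0.0072, West 0.0017.
The surplus seat goes to Lowland.
Highland receives 5.

5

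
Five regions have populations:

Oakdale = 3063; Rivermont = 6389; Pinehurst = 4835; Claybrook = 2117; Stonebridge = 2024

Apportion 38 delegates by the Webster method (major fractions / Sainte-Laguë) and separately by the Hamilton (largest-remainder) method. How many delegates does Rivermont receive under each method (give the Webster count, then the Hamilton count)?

14 and 13

Webster: Oakdale 6, Rivermont 14, Pinehurst 10, Claybrook 4, Stonebridge 4.
Hamilton: Oakdale 6, Rivermont 13, Pinehurst 10, Claybrook 5, Stonebridge 4.
Rivermont gets 14 under Webster and 13 under Hamilton.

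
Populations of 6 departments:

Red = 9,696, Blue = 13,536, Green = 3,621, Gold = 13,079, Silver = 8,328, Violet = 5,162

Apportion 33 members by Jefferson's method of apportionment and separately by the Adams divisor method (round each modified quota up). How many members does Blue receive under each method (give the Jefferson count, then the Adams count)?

Jefferson: Red 6, Blue 9, Green 2, Gold 8, Silver 5, Violet 3.
Adams: Red 6, Blue 8, Green 3, Gold 8, Silver 5, Violet 3.
Blue gets 9 under Jefferson and 8 under Adams.

9 and 8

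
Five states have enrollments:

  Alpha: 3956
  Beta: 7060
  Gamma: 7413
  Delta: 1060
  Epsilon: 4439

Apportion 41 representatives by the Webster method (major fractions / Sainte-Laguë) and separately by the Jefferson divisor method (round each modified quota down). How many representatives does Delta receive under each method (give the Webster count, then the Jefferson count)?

Webster: Alpha 7, Beta 12, Gamma 13, Delta 2, Epsilon 7.
Jefferson: Alpha 7, Beta 12, Gamma 13, Delta 1, Epsilon 8.
Delta gets 2 under Webster and 1 under Jefferson.

2 and 1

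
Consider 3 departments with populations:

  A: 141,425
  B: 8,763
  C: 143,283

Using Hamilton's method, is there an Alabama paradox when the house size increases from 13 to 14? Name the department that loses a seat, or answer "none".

B

At 13 seats: A 6, B 1, C 6.
At 14 seats: A 7, B 0, C 7.
B drops from 1 to 0.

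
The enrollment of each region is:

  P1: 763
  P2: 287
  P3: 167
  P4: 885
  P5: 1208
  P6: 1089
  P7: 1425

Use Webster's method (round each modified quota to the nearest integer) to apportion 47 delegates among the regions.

Standard divisor 5824/47 ≈ 123.915; standard quotas: P1 6.157, P2 2.316, P3 1.348, P4 7.142, P5 9.749, P6 8.788, P7 11.500.
Rounding to the nearest integer gives 6, 2, 1, 7, 10, 9, 11 = 46 seats, so the divisor must be adjusted.
With modified divisor 120: modified quotas P1 6.358, P2 2.392, P3 1.392, P4 7.375, P5 10.067, P6 9.075, P7 11.875.
Rounding to the nearest integer: P1 6, P2 2, P3 1, P4 7, P5 10, P6 9, P7 12 (total 47).

P1 6, P2 2, P3 1, P4 7, P5 10, P6 9, P7 12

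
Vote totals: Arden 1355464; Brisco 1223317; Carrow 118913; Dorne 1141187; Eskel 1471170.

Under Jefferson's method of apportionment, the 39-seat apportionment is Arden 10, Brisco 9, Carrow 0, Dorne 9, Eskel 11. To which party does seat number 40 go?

Arden

Priority for the next seat is population ÷ (current seats + 1).
Priorities: Arden 123224.000, Brisco 122331.700, Carrow 118913.000, Dorne 114118.700, Eskel 122597.500.
Highest priority: Arden.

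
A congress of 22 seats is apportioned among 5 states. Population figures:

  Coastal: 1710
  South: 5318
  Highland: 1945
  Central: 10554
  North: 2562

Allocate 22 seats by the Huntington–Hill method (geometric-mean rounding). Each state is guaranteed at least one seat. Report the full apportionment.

With divisor 1026: modified quotas Coastal 1.667, South 5.183, Highland 1.896, Central 10.287, North 2.497.
Geometric-mean thresholds: Coastal √(1·2)=1.414, South √(5·6)=5.477, Highland √(1·2)=1.414, Central √(10·11)=10.488, North √(2·3)=2.449.
Each quota rounded against its threshold gives Coastal 2, South 5, Highland 2, Central 10, North 3 (total 22).

Coastal 2; South 5; Highland 2; Central 10; North 3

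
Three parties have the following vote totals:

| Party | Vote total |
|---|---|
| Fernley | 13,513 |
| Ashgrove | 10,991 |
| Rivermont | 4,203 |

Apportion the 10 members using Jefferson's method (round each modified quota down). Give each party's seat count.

Standard divisor 28707/10 ≈ 2870.7; standard quotas: Fernley 4.707, Ashgrove 3.829, Rivermont 1.464.
Rounding down gives 4, 3, 1 = 8 seats, so the divisor must be adjusted.
With modified divisor 2500: modified quotas Fernley 5.405, Ashgrove 4.396, Rivermont 1.681.
Rounding down: Fernley 5, Ashgrove 4, Rivermont 1 (total 10).

Fernley 5, Ashgrove 4, Rivermont 1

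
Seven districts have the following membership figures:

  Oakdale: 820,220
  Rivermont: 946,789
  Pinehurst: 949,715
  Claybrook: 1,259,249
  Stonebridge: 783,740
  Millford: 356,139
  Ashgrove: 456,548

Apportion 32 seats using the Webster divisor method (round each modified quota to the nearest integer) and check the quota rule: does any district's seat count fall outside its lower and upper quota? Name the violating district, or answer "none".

Standard quotas: Oakdale 4.710, Rivermont 5.437, Pinehurst 5.454, Claybrook 7.231, Stonebridge 4.501, Millford 2.045, Ashgrove 2.622.
Webster allocation: Oakdale 5, Rivermont 5, Pinehurst 5, Claybrook 7, Stonebridge 5, Millford 2, Ashgrove 3.
Every allocation lies between the lower and upper quota.

none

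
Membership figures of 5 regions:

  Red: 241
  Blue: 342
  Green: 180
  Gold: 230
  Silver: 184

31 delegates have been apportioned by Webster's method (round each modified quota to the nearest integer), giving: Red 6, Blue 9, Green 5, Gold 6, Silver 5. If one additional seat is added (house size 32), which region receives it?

Priority for the next seat is population ÷ (current seats + 0.5).
Priorities: Red 37.077, Blue 36.000, Green 32.727, Gold 35.385, Silver 33.455.
Highest priority: Red.

Red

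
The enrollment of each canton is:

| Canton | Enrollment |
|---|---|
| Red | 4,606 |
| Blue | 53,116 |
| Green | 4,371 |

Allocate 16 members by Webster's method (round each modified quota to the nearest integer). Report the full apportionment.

Red: 1, Blue: 14, Green: 1

Standard divisor 62093/16 ≈ 3880.812; standard quotas: Red 1.187, Blue 13.687, Green 1.126.
Rounding to the nearest integer gives Red 1, Blue 14, Green 1 — total 16, matching the house size, so no adjustment is needed.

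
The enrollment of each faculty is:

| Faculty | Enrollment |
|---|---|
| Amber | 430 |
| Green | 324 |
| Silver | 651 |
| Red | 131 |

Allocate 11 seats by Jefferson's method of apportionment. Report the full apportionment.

Amber=3, Green=2, Silver=5, Red=1

Standard divisor 1536/11 ≈ 139.636; standard quotas: Amber 3.079, Green 2.320, Silver 4.662, Red 0.938.
Rounding down gives 3, 2, 4, 0 = 9 seats, so the divisor must be adjusted.
With modified divisor 120: modified quotas Amber 3.583, Green 2.700, Silver 5.425, Red 1.092.
Rounding down: Amber 3, Green 2, Silver 5, Red 1 (total 11).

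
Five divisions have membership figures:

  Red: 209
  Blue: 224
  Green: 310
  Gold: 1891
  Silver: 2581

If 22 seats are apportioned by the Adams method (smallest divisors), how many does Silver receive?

Standard divisor 5215/22 ≈ 237.045; standard quotas: Red 0.882, Blue 0.945, Green 1.308, Gold 7.977, Silver 10.888.
Rounding up gives 1, 1, 2, 8, 11 = 23 seats, so the divisor must be adjusted.
With modified divisor 260: modified quotas Red 0.804, Blue 0.862, Green 1.192, Gold 7.273, Silver 9.927.
Rounding up: Red 1, Blue 1, Green 2, Gold 8, Silver 10 (total 22).
Silver receives 10.

10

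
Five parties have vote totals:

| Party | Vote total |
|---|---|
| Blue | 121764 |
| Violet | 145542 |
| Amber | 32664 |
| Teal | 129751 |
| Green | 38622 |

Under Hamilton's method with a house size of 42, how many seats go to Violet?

Standard divisor: 468343 ÷ 42 ≈ 11151.024.
Standard quotas: Blue 10.9195, Violet 13.0519, Amber 2.9292, Teal 11.6358, Green 3.4635.
Lower quotas: Blue 10, Violet 13, Amber 2, Teal 11, Green 3 (sum 39, leaving 3 seats).
Remainders in descending order: Amber 0.9292, Blue 0.9195, Teal 0.6358, Green 0.4635, Violet 0.0519.
Largest remainders: Amber, Blue, Teal receive the extra seats.
Violet receives 13.

13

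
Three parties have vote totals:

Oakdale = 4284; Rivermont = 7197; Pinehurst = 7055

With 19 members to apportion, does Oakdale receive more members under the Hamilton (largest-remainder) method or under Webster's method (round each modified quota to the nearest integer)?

Hamilton: Oakdale 5, Rivermont 7, Pinehurst 7.
Webster: Oakdale 4, Rivermont 8, Pinehurst 7.
Oakdale gets 5 under Hamilton and 4 under Webster.

Hamilton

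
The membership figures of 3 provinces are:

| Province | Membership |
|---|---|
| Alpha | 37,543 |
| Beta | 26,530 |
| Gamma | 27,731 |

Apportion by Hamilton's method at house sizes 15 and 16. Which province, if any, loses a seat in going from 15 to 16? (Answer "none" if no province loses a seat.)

At 15 seats: Alpha 6, Beta 4, Gamma 5.
At 16 seats: Alpha 6, Beta 5, Gamma 5.
No province's allocation decreased.

none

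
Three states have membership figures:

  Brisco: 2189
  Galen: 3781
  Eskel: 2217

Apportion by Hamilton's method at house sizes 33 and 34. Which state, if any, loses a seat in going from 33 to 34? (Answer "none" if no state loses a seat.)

none

At 33 seats: Brisco 9, Galen 15, Eskel 9.
At 34 seats: Brisco 9, Galen 16, Eskel 9.
No state's allocation decreased.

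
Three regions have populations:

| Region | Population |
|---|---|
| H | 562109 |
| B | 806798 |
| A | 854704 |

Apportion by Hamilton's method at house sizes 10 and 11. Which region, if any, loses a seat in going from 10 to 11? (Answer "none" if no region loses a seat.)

At 10 seats: H 2, B 4, A 4.
At 11 seats: H 3, B 4, A 4.
No region's allocation decreased.

none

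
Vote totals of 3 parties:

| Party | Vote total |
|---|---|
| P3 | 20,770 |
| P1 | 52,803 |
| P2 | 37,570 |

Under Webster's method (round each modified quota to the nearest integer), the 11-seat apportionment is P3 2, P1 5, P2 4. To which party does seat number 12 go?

P1

Priority for the next seat is population ÷ (current seats + 0.5).
Priorities: P3 8308.000, P1 9600.545, P2 8348.889.
Highest priority: P1.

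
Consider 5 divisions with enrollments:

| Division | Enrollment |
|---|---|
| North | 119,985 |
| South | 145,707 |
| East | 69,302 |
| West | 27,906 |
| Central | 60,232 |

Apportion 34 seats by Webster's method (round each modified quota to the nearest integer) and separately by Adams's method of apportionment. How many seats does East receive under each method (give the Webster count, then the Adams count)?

Webster: North 10, South 12, East 5, West 2, Central 5.
Adams: North 9, South 11, East 6, West 3, Central 5.
East gets 5 under Webster and 6 under Adams.

5 and 6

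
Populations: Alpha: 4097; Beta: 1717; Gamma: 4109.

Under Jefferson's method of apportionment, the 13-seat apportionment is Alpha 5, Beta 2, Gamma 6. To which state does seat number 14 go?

Alpha

Priority for the next seat is population ÷ (current seats + 1).
Priorities: Alpha 682.833, Beta 572.333, Gamma 587.000.
Highest priority: Alpha.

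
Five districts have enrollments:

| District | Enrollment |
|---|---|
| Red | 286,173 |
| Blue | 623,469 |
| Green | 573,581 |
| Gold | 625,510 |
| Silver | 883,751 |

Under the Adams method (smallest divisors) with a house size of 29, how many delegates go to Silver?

8

Standard divisor 2992484/29 ≈ 103189.103; standard quotas: Red 2.773, Blue 6.042, Green 5.559, Gold 6.062, Silver 8.564.
Rounding up gives 3, 7, 6, 7, 9 = 32 seats, so the divisor must be adjusted.
With modified divisor 112600: modified quotas Red 2.542, Blue 5.537, Green 5.094, Gold 5.555, Silver 7.849.
Rounding up: Red 3, Blue 6, Green 6, Gold 6, Silver 8 (total 29).
Silver receives 8.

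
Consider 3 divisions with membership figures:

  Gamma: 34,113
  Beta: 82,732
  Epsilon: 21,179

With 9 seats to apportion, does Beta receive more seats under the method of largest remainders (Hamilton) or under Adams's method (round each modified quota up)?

Hamilton: Gamma 2, Beta 6, Epsilon 1.
Adams: Gamma 2, Beta 5, Epsilon 2.
Beta gets 6 under Hamilton and 5 under Adams.

Hamilton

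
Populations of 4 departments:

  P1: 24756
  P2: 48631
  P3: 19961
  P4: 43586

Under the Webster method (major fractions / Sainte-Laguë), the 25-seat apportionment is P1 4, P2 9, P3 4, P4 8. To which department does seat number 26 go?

P1

Priority for the next seat is population ÷ (current seats + 0.5).
Priorities: P1 5501.333, P2 5119.053, P3 4435.778, P4 5127.765.
Highest priority: P1.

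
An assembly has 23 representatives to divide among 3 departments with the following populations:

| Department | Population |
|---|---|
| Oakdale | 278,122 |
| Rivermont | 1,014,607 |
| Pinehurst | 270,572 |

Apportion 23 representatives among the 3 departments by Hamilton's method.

Total 1563301; standard divisor 1563301/23 ≈ 67969.609.
Standard quotas: Oakdale 4.0919, Rivermont 14.9274, Pinehurst 3.9808.
Lower quotas: Oakdale 4, Rivermont 14, Pinehurst 3 (sum 21, leaving 2 seats).
Remainders in descending order: Pinehurst 0.9808, Rivermont 0.9274, Oakdale 0.0919.
Largest remainders: Pinehurst, Rivermont receive the extra seats.

Oakdale=4, Rivermont=15, Pinehurst=4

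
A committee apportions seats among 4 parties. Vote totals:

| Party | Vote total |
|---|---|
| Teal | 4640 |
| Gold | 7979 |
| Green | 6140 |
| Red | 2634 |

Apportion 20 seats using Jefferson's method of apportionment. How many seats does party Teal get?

Standard divisor 21393/20 ≈ 1069.65; standard quotas: Teal 4.338, Gold 7.459, Green 5.740, Red 2.462.
Rounding down gives 4, 7, 5, 2 = 18 seats, so the divisor must be adjusted.
With modified divisor 960: modified quotas Teal 4.833, Gold 8.311, Green 6.396, Red 2.744.
Rounding down: Teal 4, Gold 8, Green 6, Red 2 (total 20).
Teal receives 4.

4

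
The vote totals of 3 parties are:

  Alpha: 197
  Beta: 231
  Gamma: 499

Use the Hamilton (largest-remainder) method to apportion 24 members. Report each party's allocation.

Total 927; standard divisor 927/24 ≈ 38.625.
Standard quotas: Alpha 5.100, Beta 5.981, Gamma 12.919.
Lower quotas: Alpha 5, Beta 5, Gamma 12 (sum 22, leaving 2 seats).
Remainders in descending order: Beta 0.981, Gamma 0.919, Alpha 0.100.
The surplus seats go to Beta, Gamma.

Alpha 5; Beta 6; Gamma 13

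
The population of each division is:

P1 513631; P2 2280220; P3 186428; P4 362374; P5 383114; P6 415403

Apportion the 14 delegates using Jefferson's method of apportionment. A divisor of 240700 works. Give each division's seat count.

With modified divisor 240700: modified quotas P1 2.134, P2 9.473, P3 0.775, P4 1.506, P5 1.592, P6 1.726.
Rounding down: P1 2, P2 9, P3 0, P4 1, P5 1, P6 1 (total 14).

P1 2, P2 9, P3 0, P4 1, P5 1, P6 1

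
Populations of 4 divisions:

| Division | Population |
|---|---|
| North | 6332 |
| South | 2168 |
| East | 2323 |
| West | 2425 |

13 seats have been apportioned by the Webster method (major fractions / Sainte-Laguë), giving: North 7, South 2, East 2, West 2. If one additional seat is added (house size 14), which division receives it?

West

Priority for the next seat is population ÷ (current seats + 0.5).
Priorities: North 844.267, South 867.200, East 929.200, West 970.000.
Highest priority: West.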